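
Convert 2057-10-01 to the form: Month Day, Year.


ISO 2057-10-01 parses as year=2057, month=10, day=01
Month 10 -> October

October 1, 2057


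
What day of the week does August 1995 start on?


Target: August 1, 1995
Anchor: Jan 1, 1995. With p = 1995 - 1 = 1994: (p + p//4 - p//100 + p//400) mod 7 = (1994 + 498 - 19 + 4) mod 7 = 2477 mod 7 = 6 -> Sunday (Mon=0 ... Sun=6)
Days before August (Jan-Jul): 212 days
Weekday index = (6 + 212) mod 7 = 1

Tuesday


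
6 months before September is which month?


September is month 9
9 - 6 = 3

March


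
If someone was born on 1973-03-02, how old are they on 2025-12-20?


Birth: 1973-03-02
Reference: 2025-12-20
Year difference: 2025 - 1973 = 52

52 years old


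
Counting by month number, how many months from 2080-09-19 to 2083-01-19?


From September 2080 to January 2083
3 years * 12 = 36 months, minus 8 months = 28

28 months


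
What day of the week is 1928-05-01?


Date: May 1, 1928
Anchor: Jan 1, 1928. With p = 1928 - 1 = 1927: (p + p//4 - p//100 + p//400) mod 7 = (1927 + 481 - 19 + 4) mod 7 = 2393 mod 7 = 6 -> Sunday (Mon=0 ... Sun=6)
Days before May (Jan-Apr): 121; offset = 121 + 1 - 1 = 121
Weekday index = (6 + 121) mod 7 = 1

Day of the week: Tuesday


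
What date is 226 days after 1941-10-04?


Start: 1941-10-04, add 226 days
October 1941 has 31 days: 31 - 4 = 27 days to October 31 -> 199 left
November 1941 has 30 days -> 169 left
December 1941 has 31 days -> 138 left
January 1942 has 31 days -> 107 left
February 1942 has 28 days -> 79 left
March 1942 has 31 days -> 48 left
April 1942 has 30 days -> 18 left
May 1942: 18 <= 31 -> lands on May 18

Result: 1942-05-18


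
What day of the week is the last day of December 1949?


December 1949 has 31 days
Anchor: Jan 1, 1949. With p = 1949 - 1 = 1948: (p + p//4 - p//100 + p//400) mod 7 = (1948 + 487 - 19 + 4) mod 7 = 2420 mod 7 = 5 -> Saturday (Mon=0 ... Sun=6)
Days before December (Jan-Nov): 334; December 1 index = (5 + 334) mod 7 = 3 -> Thursday
Last day offset: 31 - 1 = 30 days
Weekday index = (3 + 30) mod 7 = 5

Saturday, December 31


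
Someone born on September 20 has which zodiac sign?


Date: September 20
Conventional tropical zodiac dates: Virgo from August 23 onward; Libra starts September 23
September 20 falls within the Virgo range

Virgo


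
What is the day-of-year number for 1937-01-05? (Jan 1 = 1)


Date: January 5, 1937
No months before January
Plus 5 days in January

Day of year: 5


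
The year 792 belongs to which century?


Century = (year - 1) // 100 + 1
= (792 - 1) // 100 + 1
= 791 // 100 + 1
= 7 + 1

8th century


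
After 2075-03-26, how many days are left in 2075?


Day of year: 85 of 365
Remaining = 365 - 85

280 days


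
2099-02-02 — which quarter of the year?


Month: February (month 2)
Q1: Jan-Mar, Q2: Apr-Jun, Q3: Jul-Sep, Q4: Oct-Dec

Q1


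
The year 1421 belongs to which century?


Century = (year - 1) // 100 + 1
= (1421 - 1) // 100 + 1
= 1420 // 100 + 1
= 14 + 1

15th century


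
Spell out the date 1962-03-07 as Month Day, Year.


ISO 1962-03-07 parses as year=1962, month=03, day=07
Month 3 -> March

March 7, 1962


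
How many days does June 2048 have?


June 2048

30 days


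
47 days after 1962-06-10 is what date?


Start: 1962-06-10, add 47 days
June 1962 has 30 days: 30 - 10 = 20 days to June 30 -> 27 left
July 1962: 27 <= 31 -> lands on July 27

Result: 1962-07-27


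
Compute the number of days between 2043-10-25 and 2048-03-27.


From 2043-10-25 to 2048-03-27
2043-10-25: days before October = 31 + 28 + 31 + 30 + 31 + 30 + 31 + 31 + 30 = 273 (2043 is not a leap year); day of year = 273 + 25 = 298
2048-03-27: days before March = 31 + 29 = 60 (2048 is a leap year); day of year = 60 + 27 = 87
Rest of 2043: 365 - 298 = 67
Full years 2044 (366), 2045 (365), 2046 (365), 2047 (365): 1461
Total = 67 + 1461 + 87 = 1615

1615 days


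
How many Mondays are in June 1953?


June 1953 has 30 days
Anchor: Jan 1, 1953. With p = 1953 - 1 = 1952: (p + p//4 - p//100 + p//400) mod 7 = (1952 + 488 - 19 + 4) mod 7 = 2425 mod 7 = 3 -> Thursday (Mon=0 ... Sun=6)
Days before June (Jan-May): 151; June 1 index = (3 + 151) mod 7 = 0 -> Monday
First Monday is June 1
Mondays: 1, 8, 15, 22, 29

5 Mondays


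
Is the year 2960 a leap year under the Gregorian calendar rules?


Gregorian leap year rule: divisible by 4, but not by 100, unless also by 400.
2960 is divisible by 4 but not 100 -> leap year

Yes


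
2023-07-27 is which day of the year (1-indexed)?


Date: July 27, 2023
Days in months 1 through 6: 181
Plus 27 days in July

Day of year: 208


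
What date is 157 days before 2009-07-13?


Start: 2009-07-13, subtract 157 days
Back 13 days from July 13 reaches June 30, 2009 -> 144 left
June 2009 has 30 days -> back to May 31, 2009 -> 114 left
May 2009 has 31 days -> back to April 30, 2009 -> 83 left
April 2009 has 30 days -> back to March 31, 2009 -> 53 left
March 2009 has 31 days -> back to February 28, 2009 -> 22 left
February 2009: 28 - 22 = 6 -> lands on February 6

Result: 2009-02-06


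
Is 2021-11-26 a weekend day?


Anchor: Jan 1, 2021. With p = 2021 - 1 = 2020: (p + p//4 - p//100 + p//400) mod 7 = (2020 + 505 - 20 + 5) mod 7 = 2510 mod 7 = 4 -> Friday (Mon=0 ... Sun=6)
Day of year: 330; offset = 329
Weekday index = (4 + 329) mod 7 = 4 -> Friday
Weekend days: Saturday, Sunday

No


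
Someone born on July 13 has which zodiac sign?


Date: July 13
Conventional tropical zodiac dates: Cancer from June 21 onward; Leo starts July 23
July 13 falls within the Cancer range

Cancer


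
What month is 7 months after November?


November is month 11
11 + 7 = 18; wrap: 18 - 12 = 6

June


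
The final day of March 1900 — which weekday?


March 1900 has 31 days
Anchor: Jan 1, 1900. With p = 1900 - 1 = 1899: (p + p//4 - p//100 + p//400) mod 7 = (1899 + 474 - 18 + 4) mod 7 = 2359 mod 7 = 0 -> Monday (Mon=0 ... Sun=6)
Days before March (Jan-Feb): 59; March 1 index = (0 + 59) mod 7 = 3 -> Thursday
Last day offset: 31 - 1 = 30 days
Weekday index = (3 + 30) mod 7 = 5

Saturday, March 31


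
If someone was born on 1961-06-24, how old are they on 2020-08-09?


Birth: 1961-06-24
Reference: 2020-08-09
Year difference: 2020 - 1961 = 59

59 years old


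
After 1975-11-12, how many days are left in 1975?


Day of year: 316 of 365
Remaining = 365 - 316

49 days


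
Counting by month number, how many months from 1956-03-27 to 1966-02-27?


From March 1956 to February 1966
10 years * 12 = 120 months, minus 1 month = 119

119 months


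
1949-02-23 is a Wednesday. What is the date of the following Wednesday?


Current: Wednesday
Target: Wednesday
Days ahead: 7

Next Wednesday: 1949-03-02


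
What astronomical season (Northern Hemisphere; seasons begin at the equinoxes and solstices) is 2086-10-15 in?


Date: October 15
Astronomical Autumn (approx.; exact equinox/solstice day varies by year): September 22 to December 20
October 15 falls within the Autumn window

Autumn


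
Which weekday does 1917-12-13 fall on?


Date: December 13, 1917
Anchor: Jan 1, 1917. With p = 1917 - 1 = 1916: (p + p//4 - p//100 + p//400) mod 7 = (1916 + 479 - 19 + 4) mod 7 = 2380 mod 7 = 0 -> Monday (Mon=0 ... Sun=6)
Days before December (Jan-Nov): 334; offset = 334 + 13 - 1 = 346
Weekday index = (0 + 346) mod 7 = 3

Day of the week: Thursday


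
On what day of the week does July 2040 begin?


Target: July 1, 2040
Anchor: Jan 1, 2040. With p = 2040 - 1 = 2039: (p + p//4 - p//100 + p//400) mod 7 = (2039 + 509 - 20 + 5) mod 7 = 2533 mod 7 = 6 -> Sunday (Mon=0 ... Sun=6)
Days before July (Jan-Jun): 182 days
Weekday index = (6 + 182) mod 7 = 6

Sunday


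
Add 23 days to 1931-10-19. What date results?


Start: 1931-10-19, add 23 days
October 1931 has 31 days: 31 - 19 = 12 days to October 31 -> 11 left
November 1931: 11 <= 30 -> lands on November 11

Result: 1931-11-11


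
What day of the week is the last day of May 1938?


May 1938 has 31 days
Anchor: Jan 1, 1938. With p = 1938 - 1 = 1937: (p + p//4 - p//100 + p//400) mod 7 = (1937 + 484 - 19 + 4) mod 7 = 2406 mod 7 = 5 -> Saturday (Mon=0 ... Sun=6)
Days before May (Jan-Apr): 120; May 1 index = (5 + 120) mod 7 = 6 -> Sunday
Last day offset: 31 - 1 = 30 days
Weekday index = (6 + 30) mod 7 = 1

Tuesday, May 31


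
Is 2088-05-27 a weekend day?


Anchor: Jan 1, 2088. With p = 2088 - 1 = 2087: (p + p//4 - p//100 + p//400) mod 7 = (2087 + 521 - 20 + 5) mod 7 = 2593 mod 7 = 3 -> Thursday (Mon=0 ... Sun=6)
Day of year: 148; offset = 147
Weekday index = (3 + 147) mod 7 = 3 -> Thursday
Weekend days: Saturday, Sunday

No


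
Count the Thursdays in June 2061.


June 2061 has 30 days
Anchor: Jan 1, 2061. With p = 2061 - 1 = 2060: (p + p//4 - p//100 + p//400) mod 7 = (2060 + 515 - 20 + 5) mod 7 = 2560 mod 7 = 5 -> Saturday (Mon=0 ... Sun=6)
Days before June (Jan-May): 151; June 1 index = (5 + 151) mod 7 = 2 -> Wednesday
First Thursday is June 2
Thursdays: 2, 9, 16, 23, 30

5 Thursdays


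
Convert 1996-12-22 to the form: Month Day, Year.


ISO 1996-12-22 parses as year=1996, month=12, day=22
Month 12 -> December

December 22, 1996


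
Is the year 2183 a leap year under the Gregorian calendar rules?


Gregorian leap year rule: divisible by 4, but not by 100, unless also by 400.
2183 is not divisible by 4 -> not a leap year

No


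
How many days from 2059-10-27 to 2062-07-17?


From 2059-10-27 to 2062-07-17
2059-10-27: days before October = 31 + 28 + 31 + 30 + 31 + 30 + 31 + 31 + 30 = 273 (2059 is not a leap year); day of year = 273 + 27 = 300
2062-07-17: days before July = 31 + 28 + 31 + 30 + 31 + 30 = 181 (2062 is not a leap year); day of year = 181 + 17 = 198
Rest of 2059: 365 - 300 = 65
Full years 2060 (366), 2061 (365): 731
Total = 65 + 731 + 198 = 994

994 days


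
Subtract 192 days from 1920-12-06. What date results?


Start: 1920-12-06, subtract 192 days
Back 6 days from December 6 reaches November 30, 1920 -> 186 left
November 1920 has 30 days -> back to October 31, 1920 -> 156 left
October 1920 has 31 days -> back to September 30, 1920 -> 125 left
September 1920 has 30 days -> back to August 31, 1920 -> 95 left
August 1920 has 31 days -> back to July 31, 1920 -> 64 left
July 1920 has 31 days -> back to June 30, 1920 -> 33 left
June 1920 has 30 days -> back to May 31, 1920 -> 3 left
May 1920: 31 - 3 = 28 -> lands on May 28

Result: 1920-05-28


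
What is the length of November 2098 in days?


November 2098

30 days


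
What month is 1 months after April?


April is month 4
4 + 1 = 5

May


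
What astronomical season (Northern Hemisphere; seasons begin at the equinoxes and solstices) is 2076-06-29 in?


Date: June 29
Astronomical Summer (approx.; exact equinox/solstice day varies by year): June 21 to September 21
June 29 falls within the Summer window

Summer


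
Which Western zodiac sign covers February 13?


Date: February 13
Conventional tropical zodiac dates: Aquarius from January 20 onward; Pisces starts February 19
February 13 falls within the Aquarius range

Aquarius


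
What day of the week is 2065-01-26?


Date: January 26, 2065
Anchor: Jan 1, 2065. With p = 2065 - 1 = 2064: (p + p//4 - p//100 + p//400) mod 7 = (2064 + 516 - 20 + 5) mod 7 = 2565 mod 7 = 3 -> Thursday (Mon=0 ... Sun=6)
Days into year = 26 - 1 = 25
Weekday index = (3 + 25) mod 7 = 0

Day of the week: Monday


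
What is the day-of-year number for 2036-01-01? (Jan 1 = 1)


Date: January 1, 2036
No months before January
Plus 1 days in January

Day of year: 1


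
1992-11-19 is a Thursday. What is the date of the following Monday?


Current: Thursday
Target: Monday
Days ahead: 4

Next Monday: 1992-11-23


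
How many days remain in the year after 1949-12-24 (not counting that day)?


Day of year: 358 of 365
Remaining = 365 - 358

7 days


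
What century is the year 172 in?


Century = (year - 1) // 100 + 1
= (172 - 1) // 100 + 1
= 171 // 100 + 1
= 1 + 1

2nd century


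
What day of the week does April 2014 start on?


Target: April 1, 2014
Anchor: Jan 1, 2014. With p = 2014 - 1 = 2013: (p + p//4 - p//100 + p//400) mod 7 = (2013 + 503 - 20 + 5) mod 7 = 2501 mod 7 = 2 -> Wednesday (Mon=0 ... Sun=6)
Days before April (Jan-Mar): 90 days
Weekday index = (2 + 90) mod 7 = 1

Tuesday


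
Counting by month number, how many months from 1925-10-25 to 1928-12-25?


From October 1925 to December 1928
3 years * 12 = 36 months, plus 2 months = 38

38 months


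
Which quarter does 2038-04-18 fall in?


Month: April (month 4)
Q1: Jan-Mar, Q2: Apr-Jun, Q3: Jul-Sep, Q4: Oct-Dec

Q2


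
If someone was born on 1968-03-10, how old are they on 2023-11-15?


Birth: 1968-03-10
Reference: 2023-11-15
Year difference: 2023 - 1968 = 55

55 years old


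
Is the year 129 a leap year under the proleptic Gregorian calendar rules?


Gregorian leap year rule: divisible by 4, but not by 100, unless also by 400.
129 is not divisible by 4 -> not a leap year

No


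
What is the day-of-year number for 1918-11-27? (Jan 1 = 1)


Date: November 27, 1918
Days in months 1 through 10: 304
Plus 27 days in November

Day of year: 331


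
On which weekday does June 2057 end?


June 2057 has 30 days
Anchor: Jan 1, 2057. With p = 2057 - 1 = 2056: (p + p//4 - p//100 + p//400) mod 7 = (2056 + 514 - 20 + 5) mod 7 = 2555 mod 7 = 0 -> Monday (Mon=0 ... Sun=6)
Days before June (Jan-May): 151; June 1 index = (0 + 151) mod 7 = 4 -> Friday
Last day offset: 30 - 1 = 29 days
Weekday index = (4 + 29) mod 7 = 5

Saturday, June 30


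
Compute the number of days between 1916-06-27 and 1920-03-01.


From 1916-06-27 to 1920-03-01
1916-06-27: days before June = 31 + 29 + 31 + 30 + 31 = 152 (1916 is a leap year); day of year = 152 + 27 = 179
1920-03-01: days before March = 31 + 29 = 60 (1920 is a leap year); day of year = 60 + 1 = 61
Rest of 1916: 366 - 179 = 187
Full years 1917 (365), 1918 (365), 1919 (365): 1095
Total = 187 + 1095 + 61 = 1343

1343 days


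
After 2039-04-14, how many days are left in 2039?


Day of year: 104 of 365
Remaining = 365 - 104

261 days


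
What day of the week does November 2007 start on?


Target: November 1, 2007
Anchor: Jan 1, 2007. With p = 2007 - 1 = 2006: (p + p//4 - p//100 + p//400) mod 7 = (2006 + 501 - 20 + 5) mod 7 = 2492 mod 7 = 0 -> Monday (Mon=0 ... Sun=6)
Days before November (Jan-Oct): 304 days
Weekday index = (0 + 304) mod 7 = 3

Thursday


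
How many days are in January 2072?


January 2072

31 days


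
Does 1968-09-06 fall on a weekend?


Anchor: Jan 1, 1968. With p = 1968 - 1 = 1967: (p + p//4 - p//100 + p//400) mod 7 = (1967 + 491 - 19 + 4) mod 7 = 2443 mod 7 = 0 -> Monday (Mon=0 ... Sun=6)
Day of year: 250; offset = 249
Weekday index = (0 + 249) mod 7 = 4 -> Friday
Weekend days: Saturday, Sunday

No


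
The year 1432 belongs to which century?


Century = (year - 1) // 100 + 1
= (1432 - 1) // 100 + 1
= 1431 // 100 + 1
= 14 + 1

15th century


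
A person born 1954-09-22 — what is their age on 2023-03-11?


Birth: 1954-09-22
Reference: 2023-03-11
Year difference: 2023 - 1954 = 69
Birthday not yet reached in 2023, subtract 1

68 years old


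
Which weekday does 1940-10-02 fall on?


Date: October 2, 1940
Anchor: Jan 1, 1940. With p = 1940 - 1 = 1939: (p + p//4 - p//100 + p//400) mod 7 = (1939 + 484 - 19 + 4) mod 7 = 2408 mod 7 = 0 -> Monday (Mon=0 ... Sun=6)
Days before October (Jan-Sep): 274; offset = 274 + 2 - 1 = 275
Weekday index = (0 + 275) mod 7 = 2

Day of the week: Wednesday


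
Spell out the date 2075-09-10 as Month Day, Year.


ISO 2075-09-10 parses as year=2075, month=09, day=10
Month 9 -> September

September 10, 2075


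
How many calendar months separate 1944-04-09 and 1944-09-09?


From April 1944 to September 1944
0 years * 12 = 0 months, plus 5 months = 5

5 months


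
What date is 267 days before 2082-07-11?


Start: 2082-07-11, subtract 267 days
Back 11 days from July 11 reaches June 30, 2082 -> 256 left
June 2082 has 30 days -> back to May 31, 2082 -> 226 left
May 2082 has 31 days -> back to April 30, 2082 -> 195 left
April 2082 has 30 days -> back to March 31, 2082 -> 165 left
March 2082 has 31 days -> back to February 28, 2082 -> 134 left
February 2082 has 28 days -> back to January 31, 2082 -> 106 left
January 2082 has 31 days -> back to December 31, 2081 -> 75 left
December 2081 has 31 days -> back to November 30, 2081 -> 44 left
November 2081 has 30 days -> back to October 31, 2081 -> 14 left
October 2081: 31 - 14 = 17 -> lands on October 17

Result: 2081-10-17


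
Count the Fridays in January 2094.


January 2094 has 31 days
Anchor: Jan 1, 2094. With p = 2094 - 1 = 2093: (p + p//4 - p//100 + p//400) mod 7 = (2093 + 523 - 20 + 5) mod 7 = 2601 mod 7 = 4 -> Friday (Mon=0 ... Sun=6)
January 1 is the anchor itself -> Friday
First Friday is January 1
Fridays: 1, 8, 15, 22, 29

5 Fridays


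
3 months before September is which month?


September is month 9
9 - 3 = 6

June


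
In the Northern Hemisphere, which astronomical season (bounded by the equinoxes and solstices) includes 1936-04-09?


Date: April 9
Astronomical Spring (approx.; exact equinox/solstice day varies by year): March 20 to June 20
April 9 falls within the Spring window

Spring


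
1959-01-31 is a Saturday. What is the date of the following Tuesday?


Current: Saturday
Target: Tuesday
Days ahead: 3

Next Tuesday: 1959-02-03


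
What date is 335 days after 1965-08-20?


Start: 1965-08-20, add 335 days
August 1965 has 31 days: 31 - 20 = 11 days to August 31 -> 324 left
September 1965 has 30 days -> 294 left
October 1965 has 31 days -> 263 left
November 1965 has 30 days -> 233 left
December 1965 has 31 days -> 202 left
January 1966 has 31 days -> 171 left
February 1966 has 28 days -> 143 left
March 1966 has 31 days -> 112 left
April 1966 has 30 days -> 82 left
May 1966 has 31 days -> 51 left
June 1966 has 30 days -> 21 left
July 1966: 21 <= 31 -> lands on July 21

Result: 1966-07-21


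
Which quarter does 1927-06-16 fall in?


Month: June (month 6)
Q1: Jan-Mar, Q2: Apr-Jun, Q3: Jul-Sep, Q4: Oct-Dec

Q2


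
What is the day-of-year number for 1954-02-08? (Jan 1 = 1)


Date: February 8, 1954
Days in months 1 through 1: 31
Plus 8 days in February

Day of year: 39


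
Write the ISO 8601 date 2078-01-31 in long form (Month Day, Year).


ISO 2078-01-31 parses as year=2078, month=01, day=31
Month 1 -> January

January 31, 2078


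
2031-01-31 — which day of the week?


Date: January 31, 2031
Anchor: Jan 1, 2031. With p = 2031 - 1 = 2030: (p + p//4 - p//100 + p//400) mod 7 = (2030 + 507 - 20 + 5) mod 7 = 2522 mod 7 = 2 -> Wednesday (Mon=0 ... Sun=6)
Days into year = 31 - 1 = 30
Weekday index = (2 + 30) mod 7 = 4

Day of the week: Friday


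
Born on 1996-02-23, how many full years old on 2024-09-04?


Birth: 1996-02-23
Reference: 2024-09-04
Year difference: 2024 - 1996 = 28

28 years old


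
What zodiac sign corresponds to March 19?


Date: March 19
Conventional tropical zodiac dates: Pisces from February 19 onward; Aries starts March 21
March 19 falls within the Pisces range

Pisces


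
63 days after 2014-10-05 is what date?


Start: 2014-10-05, add 63 days
October 2014 has 31 days: 31 - 5 = 26 days to October 31 -> 37 left
November 2014 has 30 days -> 7 left
December 2014: 7 <= 31 -> lands on December 7

Result: 2014-12-07


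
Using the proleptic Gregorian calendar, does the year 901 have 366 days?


Gregorian leap year rule: divisible by 4, but not by 100, unless also by 400.
901 is not divisible by 4 -> not a leap year

No


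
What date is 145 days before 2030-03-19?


Start: 2030-03-19, subtract 145 days
Back 19 days from March 19 reaches February 28, 2030 -> 126 left
February 2030 has 28 days -> back to January 31, 2030 -> 98 left
January 2030 has 31 days -> back to December 31, 2029 -> 67 left
December 2029 has 31 days -> back to November 30, 2029 -> 36 left
November 2029 has 30 days -> back to October 31, 2029 -> 6 left
October 2029: 31 - 6 = 25 -> lands on October 25

Result: 2029-10-25


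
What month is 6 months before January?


January is month 1
1 - 6 = -5; wrap: -5 + 12 = 7

July


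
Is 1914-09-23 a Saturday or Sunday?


Anchor: Jan 1, 1914. With p = 1914 - 1 = 1913: (p + p//4 - p//100 + p//400) mod 7 = (1913 + 478 - 19 + 4) mod 7 = 2376 mod 7 = 3 -> Thursday (Mon=0 ... Sun=6)
Day of year: 266; offset = 265
Weekday index = (3 + 265) mod 7 = 2 -> Wednesday
Weekend days: Saturday, Sunday

No


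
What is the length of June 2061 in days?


June 2061

30 days


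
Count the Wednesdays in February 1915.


February 1915 has 28 days
Anchor: Jan 1, 1915. With p = 1915 - 1 = 1914: (p + p//4 - p//100 + p//400) mod 7 = (1914 + 478 - 19 + 4) mod 7 = 2377 mod 7 = 4 -> Friday (Mon=0 ... Sun=6)
Days before February (Jan): 31; February 1 index = (4 + 31) mod 7 = 0 -> Monday
First Wednesday is February 3
Wednesdays: 3, 10, 17, 24

4 Wednesdays


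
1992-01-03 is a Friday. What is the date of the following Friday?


Current: Friday
Target: Friday
Days ahead: 7

Next Friday: 1992-01-10


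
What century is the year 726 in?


Century = (year - 1) // 100 + 1
= (726 - 1) // 100 + 1
= 725 // 100 + 1
= 7 + 1

8th century


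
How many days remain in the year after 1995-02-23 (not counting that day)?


Day of year: 54 of 365
Remaining = 365 - 54

311 days


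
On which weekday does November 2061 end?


November 2061 has 30 days
Anchor: Jan 1, 2061. With p = 2061 - 1 = 2060: (p + p//4 - p//100 + p//400) mod 7 = (2060 + 515 - 20 + 5) mod 7 = 2560 mod 7 = 5 -> Saturday (Mon=0 ... Sun=6)
Days before November (Jan-Oct): 304; November 1 index = (5 + 304) mod 7 = 1 -> Tuesday
Last day offset: 30 - 1 = 29 days
Weekday index = (1 + 29) mod 7 = 2

Wednesday, November 30


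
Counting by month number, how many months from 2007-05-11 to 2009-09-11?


From May 2007 to September 2009
2 years * 12 = 24 months, plus 4 months = 28

28 months


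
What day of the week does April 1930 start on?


Target: April 1, 1930
Anchor: Jan 1, 1930. With p = 1930 - 1 = 1929: (p + p//4 - p//100 + p//400) mod 7 = (1929 + 482 - 19 + 4) mod 7 = 2396 mod 7 = 2 -> Wednesday (Mon=0 ... Sun=6)
Days before April (Jan-Mar): 90 days
Weekday index = (2 + 90) mod 7 = 1

Tuesday


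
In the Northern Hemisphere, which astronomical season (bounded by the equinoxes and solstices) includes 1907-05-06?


Date: May 6
Astronomical Spring (approx.; exact equinox/solstice day varies by year): March 20 to June 20
May 6 falls within the Spring window

Spring


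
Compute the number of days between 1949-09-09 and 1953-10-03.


From 1949-09-09 to 1953-10-03
1949-09-09: days before September = 31 + 28 + 31 + 30 + 31 + 30 + 31 + 31 = 243 (1949 is not a leap year); day of year = 243 + 9 = 252
1953-10-03: days before October = 31 + 28 + 31 + 30 + 31 + 30 + 31 + 31 + 30 = 273 (1953 is not a leap year); day of year = 273 + 3 = 276
Rest of 1949: 365 - 252 = 113
Full years 1950 (365), 1951 (365), 1952 (366): 1096
Total = 113 + 1096 + 276 = 1485

1485 days


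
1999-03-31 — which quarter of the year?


Month: March (month 3)
Q1: Jan-Mar, Q2: Apr-Jun, Q3: Jul-Sep, Q4: Oct-Dec

Q1


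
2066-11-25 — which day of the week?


Date: November 25, 2066
Anchor: Jan 1, 2066. With p = 2066 - 1 = 2065: (p + p//4 - p//100 + p//400) mod 7 = (2065 + 516 - 20 + 5) mod 7 = 2566 mod 7 = 4 -> Friday (Mon=0 ... Sun=6)
Days before November (Jan-Oct): 304; offset = 304 + 25 - 1 = 328
Weekday index = (4 + 328) mod 7 = 3

Day of the week: Thursday


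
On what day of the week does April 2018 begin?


Target: April 1, 2018
Anchor: Jan 1, 2018. With p = 2018 - 1 = 2017: (p + p//4 - p//100 + p//400) mod 7 = (2017 + 504 - 20 + 5) mod 7 = 2506 mod 7 = 0 -> Monday (Mon=0 ... Sun=6)
Days before April (Jan-Mar): 90 days
Weekday index = (0 + 90) mod 7 = 6

Sunday


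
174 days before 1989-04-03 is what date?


Start: 1989-04-03, subtract 174 days
Back 3 days from April 3 reaches March 31, 1989 -> 171 left
March 1989 has 31 days -> back to February 28, 1989 -> 140 left
February 1989 has 28 days -> back to January 31, 1989 -> 112 left
January 1989 has 31 days -> back to December 31, 1988 -> 81 left
December 1988 has 31 days -> back to November 30, 1988 -> 50 left
November 1988 has 30 days -> back to October 31, 1988 -> 20 left
October 1988: 31 - 20 = 11 -> lands on October 11

Result: 1988-10-11


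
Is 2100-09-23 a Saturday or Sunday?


Anchor: Jan 1, 2100. With p = 2100 - 1 = 2099: (p + p//4 - p//100 + p//400) mod 7 = (2099 + 524 - 20 + 5) mod 7 = 2608 mod 7 = 4 -> Friday (Mon=0 ... Sun=6)
Day of year: 266; offset = 265
Weekday index = (4 + 265) mod 7 = 3 -> Thursday
Weekend days: Saturday, Sunday

No


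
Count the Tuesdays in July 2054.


July 2054 has 31 days
Anchor: Jan 1, 2054. With p = 2054 - 1 = 2053: (p + p//4 - p//100 + p//400) mod 7 = (2053 + 513 - 20 + 5) mod 7 = 2551 mod 7 = 3 -> Thursday (Mon=0 ... Sun=6)
Days before July (Jan-Jun): 181; July 1 index = (3 + 181) mod 7 = 2 -> Wednesday
First Tuesday is July 7
Tuesdays: 7, 14, 21, 28

4 Tuesdays


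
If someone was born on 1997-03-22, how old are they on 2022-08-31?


Birth: 1997-03-22
Reference: 2022-08-31
Year difference: 2022 - 1997 = 25

25 years old


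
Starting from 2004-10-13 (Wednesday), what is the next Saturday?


Current: Wednesday
Target: Saturday
Days ahead: 3

Next Saturday: 2004-10-16


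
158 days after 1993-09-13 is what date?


Start: 1993-09-13, add 158 days
September 1993 has 30 days: 30 - 13 = 17 days to September 30 -> 141 left
October 1993 has 31 days -> 110 left
November 1993 has 30 days -> 80 left
December 1993 has 31 days -> 49 left
January 1994 has 31 days -> 18 left
February 1994: 18 <= 28 -> lands on February 18

Result: 1994-02-18


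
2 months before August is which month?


August is month 8
8 - 2 = 6

June


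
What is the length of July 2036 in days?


July 2036

31 days


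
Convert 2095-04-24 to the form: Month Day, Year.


ISO 2095-04-24 parses as year=2095, month=04, day=24
Month 4 -> April

April 24, 2095


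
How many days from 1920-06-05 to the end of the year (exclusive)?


Day of year: 157 of 366
Remaining = 366 - 157

209 days


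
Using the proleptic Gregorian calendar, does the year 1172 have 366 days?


Gregorian leap year rule: divisible by 4, but not by 100, unless also by 400.
1172 is divisible by 4 but not 100 -> leap year

Yes


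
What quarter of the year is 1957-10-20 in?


Month: October (month 10)
Q1: Jan-Mar, Q2: Apr-Jun, Q3: Jul-Sep, Q4: Oct-Dec

Q4


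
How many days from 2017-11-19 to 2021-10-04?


From 2017-11-19 to 2021-10-04
2017-11-19: days before November = 31 + 28 + 31 + 30 + 31 + 30 + 31 + 31 + 30 + 31 = 304 (2017 is not a leap year); day of year = 304 + 19 = 323
2021-10-04: days before October = 31 + 28 + 31 + 30 + 31 + 30 + 31 + 31 + 30 = 273 (2021 is not a leap year); day of year = 273 + 4 = 277
Rest of 2017: 365 - 323 = 42
Full years 2018 (365), 2019 (365), 2020 (366): 1096
Total = 42 + 1096 + 277 = 1415

1415 days


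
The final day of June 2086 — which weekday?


June 2086 has 30 days
Anchor: Jan 1, 2086. With p = 2086 - 1 = 2085: (p + p//4 - p//100 + p//400) mod 7 = (2085 + 521 - 20 + 5) mod 7 = 2591 mod 7 = 1 -> Tuesday (Mon=0 ... Sun=6)
Days before June (Jan-May): 151; June 1 index = (1 + 151) mod 7 = 5 -> Saturday
Last day offset: 30 - 1 = 29 days
Weekday index = (5 + 29) mod 7 = 6

Sunday, June 30


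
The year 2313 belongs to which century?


Century = (year - 1) // 100 + 1
= (2313 - 1) // 100 + 1
= 2312 // 100 + 1
= 23 + 1

24th century


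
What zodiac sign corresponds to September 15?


Date: September 15
Conventional tropical zodiac dates: Virgo from August 23 onward; Libra starts September 23
September 15 falls within the Virgo range

Virgo


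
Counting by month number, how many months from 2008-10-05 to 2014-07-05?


From October 2008 to July 2014
6 years * 12 = 72 months, minus 3 months = 69

69 months


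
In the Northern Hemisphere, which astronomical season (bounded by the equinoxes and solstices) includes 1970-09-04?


Date: September 4
Astronomical Summer (approx.; exact equinox/solstice day varies by year): June 21 to September 21
September 4 falls within the Summer window

Summer


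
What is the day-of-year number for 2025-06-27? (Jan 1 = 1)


Date: June 27, 2025
Days in months 1 through 5: 151
Plus 27 days in June

Day of year: 178


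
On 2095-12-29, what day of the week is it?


Date: December 29, 2095
Anchor: Jan 1, 2095. With p = 2095 - 1 = 2094: (p + p//4 - p//100 + p//400) mod 7 = (2094 + 523 - 20 + 5) mod 7 = 2602 mod 7 = 5 -> Saturday (Mon=0 ... Sun=6)
Days before December (Jan-Nov): 334; offset = 334 + 29 - 1 = 362
Weekday index = (5 + 362) mod 7 = 3

Day of the week: Thursday


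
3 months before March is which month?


March is month 3
3 - 3 = 0; wrap: 0 + 12 = 12

December


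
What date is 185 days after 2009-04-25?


Start: 2009-04-25, add 185 days
April 2009 has 30 days: 30 - 25 = 5 days to April 30 -> 180 left
May 2009 has 31 days -> 149 left
June 2009 has 30 days -> 119 left
July 2009 has 31 days -> 88 left
August 2009 has 31 days -> 57 left
September 2009 has 30 days -> 27 left
October 2009: 27 <= 31 -> lands on October 27

Result: 2009-10-27


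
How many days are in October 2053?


October 2053

31 days


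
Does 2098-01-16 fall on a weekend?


Anchor: Jan 1, 2098. With p = 2098 - 1 = 2097: (p + p//4 - p//100 + p//400) mod 7 = (2097 + 524 - 20 + 5) mod 7 = 2606 mod 7 = 2 -> Wednesday (Mon=0 ... Sun=6)
Day of year: 16; offset = 15
Weekday index = (2 + 15) mod 7 = 3 -> Thursday
Weekend days: Saturday, Sunday

No


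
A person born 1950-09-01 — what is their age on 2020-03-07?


Birth: 1950-09-01
Reference: 2020-03-07
Year difference: 2020 - 1950 = 70
Birthday not yet reached in 2020, subtract 1

69 years old


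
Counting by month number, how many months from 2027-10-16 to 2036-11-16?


From October 2027 to November 2036
9 years * 12 = 108 months, plus 1 month = 109

109 months


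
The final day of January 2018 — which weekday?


January 2018 has 31 days
Anchor: Jan 1, 2018. With p = 2018 - 1 = 2017: (p + p//4 - p//100 + p//400) mod 7 = (2017 + 504 - 20 + 5) mod 7 = 2506 mod 7 = 0 -> Monday (Mon=0 ... Sun=6)
January 1 is the anchor itself -> Monday
Last day offset: 31 - 1 = 30 days
Weekday index = (0 + 30) mod 7 = 2

Wednesday, January 31


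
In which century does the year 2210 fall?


Century = (year - 1) // 100 + 1
= (2210 - 1) // 100 + 1
= 2209 // 100 + 1
= 22 + 1

23rd century


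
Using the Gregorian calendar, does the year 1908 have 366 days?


Gregorian leap year rule: divisible by 4, but not by 100, unless also by 400.
1908 is divisible by 4 but not 100 -> leap year

Yes


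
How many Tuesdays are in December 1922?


December 1922 has 31 days
Anchor: Jan 1, 1922. With p = 1922 - 1 = 1921: (p + p//4 - p//100 + p//400) mod 7 = (1921 + 480 - 19 + 4) mod 7 = 2386 mod 7 = 6 -> Sunday (Mon=0 ... Sun=6)
Days before December (Jan-Nov): 334; December 1 index = (6 + 334) mod 7 = 4 -> Friday
First Tuesday is December 5
Tuesdays: 5, 12, 19, 26

4 Tuesdays


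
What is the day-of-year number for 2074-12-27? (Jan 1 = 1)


Date: December 27, 2074
Days in months 1 through 11: 334
Plus 27 days in December

Day of year: 361


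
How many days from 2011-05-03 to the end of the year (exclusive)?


Day of year: 123 of 365
Remaining = 365 - 123

242 days


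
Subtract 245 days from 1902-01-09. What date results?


Start: 1902-01-09, subtract 245 days
Back 9 days from January 9 reaches December 31, 1901 -> 236 left
December 1901 has 31 days -> back to November 30, 1901 -> 205 left
November 1901 has 30 days -> back to October 31, 1901 -> 175 left
October 1901 has 31 days -> back to September 30, 1901 -> 144 left
September 1901 has 30 days -> back to August 31, 1901 -> 114 left
August 1901 has 31 days -> back to July 31, 1901 -> 83 left
July 1901 has 31 days -> back to June 30, 1901 -> 52 left
June 1901 has 30 days -> back to May 31, 1901 -> 22 left
May 1901: 31 - 22 = 9 -> lands on May 9

Result: 1901-05-09


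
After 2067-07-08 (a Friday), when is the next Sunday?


Current: Friday
Target: Sunday
Days ahead: 2

Next Sunday: 2067-07-10


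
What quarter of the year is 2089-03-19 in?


Month: March (month 3)
Q1: Jan-Mar, Q2: Apr-Jun, Q3: Jul-Sep, Q4: Oct-Dec

Q1


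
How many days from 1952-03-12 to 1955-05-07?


From 1952-03-12 to 1955-05-07
1952-03-12: days before March = 31 + 29 = 60 (1952 is a leap year); day of year = 60 + 12 = 72
1955-05-07: days before May = 31 + 28 + 31 + 30 = 120 (1955 is not a leap year); day of year = 120 + 7 = 127
Rest of 1952: 366 - 72 = 294
Full years 1953 (365), 1954 (365): 730
Total = 294 + 730 + 127 = 1151

1151 days


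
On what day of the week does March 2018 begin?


Target: March 1, 2018
Anchor: Jan 1, 2018. With p = 2018 - 1 = 2017: (p + p//4 - p//100 + p//400) mod 7 = (2017 + 504 - 20 + 5) mod 7 = 2506 mod 7 = 0 -> Monday (Mon=0 ... Sun=6)
Days before March (Jan-Feb): 59 days
Weekday index = (0 + 59) mod 7 = 3

Thursday


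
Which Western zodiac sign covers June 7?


Date: June 7
Conventional tropical zodiac dates: Gemini from May 21 onward; Cancer starts June 21
June 7 falls within the Gemini range

Gemini


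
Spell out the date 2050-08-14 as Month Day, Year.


ISO 2050-08-14 parses as year=2050, month=08, day=14
Month 8 -> August

August 14, 2050


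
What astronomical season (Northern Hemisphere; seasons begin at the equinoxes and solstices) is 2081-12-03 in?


Date: December 3
Astronomical Autumn (approx.; exact equinox/solstice day varies by year): September 22 to December 20
December 3 falls within the Autumn window

Autumn


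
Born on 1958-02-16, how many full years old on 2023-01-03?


Birth: 1958-02-16
Reference: 2023-01-03
Year difference: 2023 - 1958 = 65
Birthday not yet reached in 2023, subtract 1

64 years old


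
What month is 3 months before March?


March is month 3
3 - 3 = 0; wrap: 0 + 12 = 12

December


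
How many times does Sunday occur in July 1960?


July 1960 has 31 days
Anchor: Jan 1, 1960. With p = 1960 - 1 = 1959: (p + p//4 - p//100 + p//400) mod 7 = (1959 + 489 - 19 + 4) mod 7 = 2433 mod 7 = 4 -> Friday (Mon=0 ... Sun=6)
Days before July (Jan-Jun): 182; July 1 index = (4 + 182) mod 7 = 4 -> Friday
First Sunday is July 3
Sundays: 3, 10, 17, 24, 31

5 Sundays


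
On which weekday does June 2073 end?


June 2073 has 30 days
Anchor: Jan 1, 2073. With p = 2073 - 1 = 2072: (p + p//4 - p//100 + p//400) mod 7 = (2072 + 518 - 20 + 5) mod 7 = 2575 mod 7 = 6 -> Sunday (Mon=0 ... Sun=6)
Days before June (Jan-May): 151; June 1 index = (6 + 151) mod 7 = 3 -> Thursday
Last day offset: 30 - 1 = 29 days
Weekday index = (3 + 29) mod 7 = 4

Friday, June 30


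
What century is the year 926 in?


Century = (year - 1) // 100 + 1
= (926 - 1) // 100 + 1
= 925 // 100 + 1
= 9 + 1

10th century


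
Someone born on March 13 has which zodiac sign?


Date: March 13
Conventional tropical zodiac dates: Pisces from February 19 onward; Aries starts March 21
March 13 falls within the Pisces range

Pisces


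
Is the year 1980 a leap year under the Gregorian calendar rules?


Gregorian leap year rule: divisible by 4, but not by 100, unless also by 400.
1980 is divisible by 4 but not 100 -> leap year

Yes


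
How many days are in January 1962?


January 1962

31 days


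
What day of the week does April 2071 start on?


Target: April 1, 2071
Anchor: Jan 1, 2071. With p = 2071 - 1 = 2070: (p + p//4 - p//100 + p//400) mod 7 = (2070 + 517 - 20 + 5) mod 7 = 2572 mod 7 = 3 -> Thursday (Mon=0 ... Sun=6)
Days before April (Jan-Mar): 90 days
Weekday index = (3 + 90) mod 7 = 2

Wednesday


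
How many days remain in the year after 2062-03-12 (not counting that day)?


Day of year: 71 of 365
Remaining = 365 - 71

294 days


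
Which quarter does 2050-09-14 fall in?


Month: September (month 9)
Q1: Jan-Mar, Q2: Apr-Jun, Q3: Jul-Sep, Q4: Oct-Dec

Q3


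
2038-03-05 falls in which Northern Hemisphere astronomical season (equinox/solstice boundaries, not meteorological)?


Date: March 5
Astronomical Winter (approx.; exact equinox/solstice day varies by year): December 21 to March 19
March 5 falls within the Winter window

Winter


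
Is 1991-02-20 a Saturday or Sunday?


Anchor: Jan 1, 1991. With p = 1991 - 1 = 1990: (p + p//4 - p//100 + p//400) mod 7 = (1990 + 497 - 19 + 4) mod 7 = 2472 mod 7 = 1 -> Tuesday (Mon=0 ... Sun=6)
Day of year: 51; offset = 50
Weekday index = (1 + 50) mod 7 = 2 -> Wednesday
Weekend days: Saturday, Sunday

No


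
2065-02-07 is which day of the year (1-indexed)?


Date: February 7, 2065
Days in months 1 through 1: 31
Plus 7 days in February

Day of year: 38


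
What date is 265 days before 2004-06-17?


Start: 2004-06-17, subtract 265 days
Back 17 days from June 17 reaches May 31, 2004 -> 248 left
May 2004 has 31 days -> back to April 30, 2004 -> 217 left
April 2004 has 30 days -> back to March 31, 2004 -> 187 left
March 2004 has 31 days -> back to February 29, 2004 -> 156 left
February 2004 has 29 days -> back to January 31, 2004 -> 127 left
January 2004 has 31 days -> back to December 31, 2003 -> 96 left
December 2003 has 31 days -> back to November 30, 2003 -> 65 left
November 2003 has 30 days -> back to October 31, 2003 -> 35 left
October 2003 has 31 days -> back to September 30, 2003 -> 4 left
September 2003: 30 - 4 = 26 -> lands on September 26

Result: 2003-09-26


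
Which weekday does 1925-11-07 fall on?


Date: November 7, 1925
Anchor: Jan 1, 1925. With p = 1925 - 1 = 1924: (p + p//4 - p//100 + p//400) mod 7 = (1924 + 481 - 19 + 4) mod 7 = 2390 mod 7 = 3 -> Thursday (Mon=0 ... Sun=6)
Days before November (Jan-Oct): 304; offset = 304 + 7 - 1 = 310
Weekday index = (3 + 310) mod 7 = 5

Day of the week: Saturday


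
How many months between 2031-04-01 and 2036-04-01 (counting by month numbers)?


From April 2031 to April 2036
5 years * 12 = 60 months = 60

60 months


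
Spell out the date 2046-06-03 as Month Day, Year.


ISO 2046-06-03 parses as year=2046, month=06, day=03
Month 6 -> June

June 3, 2046


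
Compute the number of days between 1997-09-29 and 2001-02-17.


From 1997-09-29 to 2001-02-17
1997-09-29: days before September = 31 + 28 + 31 + 30 + 31 + 30 + 31 + 31 = 243 (1997 is not a leap year); day of year = 243 + 29 = 272
2001-02-17: days before February = 31; day of year = 31 + 17 = 48
Rest of 1997: 365 - 272 = 93
Full years 1998 (365), 1999 (365), 2000 (366): 1096
Total = 93 + 1096 + 48 = 1237

1237 days


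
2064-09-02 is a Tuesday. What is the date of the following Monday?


Current: Tuesday
Target: Monday
Days ahead: 6

Next Monday: 2064-09-08


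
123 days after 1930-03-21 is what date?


Start: 1930-03-21, add 123 days
March 1930 has 31 days: 31 - 21 = 10 days to March 31 -> 113 left
April 1930 has 30 days -> 83 left
May 1930 has 31 days -> 52 left
June 1930 has 30 days -> 22 left
July 1930: 22 <= 31 -> lands on July 22

Result: 1930-07-22


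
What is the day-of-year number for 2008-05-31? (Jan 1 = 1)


Date: May 31, 2008
Days in months 1 through 4: 121
Plus 31 days in May

Day of year: 152


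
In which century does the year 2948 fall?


Century = (year - 1) // 100 + 1
= (2948 - 1) // 100 + 1
= 2947 // 100 + 1
= 29 + 1

30th century


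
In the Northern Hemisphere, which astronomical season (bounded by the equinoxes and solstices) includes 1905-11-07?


Date: November 7
Astronomical Autumn (approx.; exact equinox/solstice day varies by year): September 22 to December 20
November 7 falls within the Autumn window

Autumn
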